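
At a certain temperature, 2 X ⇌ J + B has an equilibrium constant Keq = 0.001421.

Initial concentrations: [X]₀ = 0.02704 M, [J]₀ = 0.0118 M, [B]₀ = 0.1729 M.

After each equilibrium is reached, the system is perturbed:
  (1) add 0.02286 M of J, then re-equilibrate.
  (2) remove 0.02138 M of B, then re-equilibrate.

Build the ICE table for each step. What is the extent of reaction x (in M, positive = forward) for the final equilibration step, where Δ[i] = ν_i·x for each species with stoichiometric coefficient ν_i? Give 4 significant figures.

x = 1.7270e-05 M

Q₀ = 2.79 vs Keq = 0.001421 ⇒ Q>K, reverse
Step 1:
                   X          J          B
  Initial    0.02704     0.0118     0.1729
  Change     0.02355   -0.01178   -0.01178
  Equil      0.05059 2.2576e-05     0.1611
  solve Keq expr → x = -0.01178; check Q = 0.001421
Then add 0.02286 M of J.
Step 2:
                   X          J          B
  Initial    0.05059    0.02288     0.1611
  Change     0.04558   -0.02279   -0.02279
  Equil      0.09617 9.5004e-05     0.1383
  solve Keq expr → x = -0.02279; check Q = 0.001421
Then remove 0.02138 M of B.
Step 3:
                   X          J          B
  Initial    0.09617 9.5004e-05      0.117
  Change  -3.4540e-05 1.7270e-05 1.7270e-05
  Equil      0.09614 1.1227e-04      0.117
  solve Keq expr → x = 1.7270e-05; check Q = 0.001421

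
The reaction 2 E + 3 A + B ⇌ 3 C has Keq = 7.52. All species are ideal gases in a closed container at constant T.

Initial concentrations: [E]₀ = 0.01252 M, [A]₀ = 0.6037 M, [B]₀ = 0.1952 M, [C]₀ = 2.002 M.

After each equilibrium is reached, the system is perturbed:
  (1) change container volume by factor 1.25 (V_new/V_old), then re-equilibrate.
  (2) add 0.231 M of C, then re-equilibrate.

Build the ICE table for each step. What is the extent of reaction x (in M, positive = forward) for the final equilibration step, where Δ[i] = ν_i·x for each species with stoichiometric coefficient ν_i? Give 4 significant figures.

Q₀ = 1.1919e+06 vs Keq = 7.52 ⇒ Q>K, reverse
Step 1:
                   E          A          B          C
  I          0.01252     0.6037     0.1952      2.002
  C           0.4912     0.7368     0.2456    -0.7368
  E           0.5037       1.34     0.4408      1.265
  solve Keq expr → x = -0.2456; check Q = 7.52
Then change container volume by factor 1.25 (V_new/V_old).
Step 2:
                   E          A          B          C
  I            0.403      1.072     0.3526      1.012
  C          0.04539    0.06809     0.0227   -0.06809
  E           0.4483       1.14     0.3753     0.9441
  solve Keq expr → x = -0.0227; check Q = 7.52
Then add 0.231 M of C.
Step 3:
                   E          A          B          C
  I           0.4483       1.14     0.3753      1.175
  C          0.04937    0.07405    0.02468   -0.07405
  E           0.4977      1.215        0.4      1.101
  solve Keq expr → x = -0.02468; check Q = 7.52

x = -0.02468 M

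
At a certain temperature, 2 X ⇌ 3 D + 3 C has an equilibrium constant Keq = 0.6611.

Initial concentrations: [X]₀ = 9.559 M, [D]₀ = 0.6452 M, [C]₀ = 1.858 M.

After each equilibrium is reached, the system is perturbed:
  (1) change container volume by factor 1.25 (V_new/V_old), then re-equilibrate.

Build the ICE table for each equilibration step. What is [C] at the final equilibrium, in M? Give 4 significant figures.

Q₀ = 0.01885 vs Keq = 0.6611 ⇒ Q<K, forward
Step 1:
                   X          D          C
  init         9.559     0.6452      1.858
  Δ          -0.5232     0.7848     0.7848
  eq           9.036       1.43      2.643
  solve Keq expr → x = 0.2616; check Q = 0.6611
Then change container volume by factor 1.25 (V_new/V_old).
Step 2:
                   X          D          C
  init         7.229      1.144      2.114
  Δ          -0.1516     0.2273     0.2273
  eq           7.077      1.371      2.342
  solve Keq expr → x = 0.07578; check Q = 0.6611

[C]_eq = 2.342 M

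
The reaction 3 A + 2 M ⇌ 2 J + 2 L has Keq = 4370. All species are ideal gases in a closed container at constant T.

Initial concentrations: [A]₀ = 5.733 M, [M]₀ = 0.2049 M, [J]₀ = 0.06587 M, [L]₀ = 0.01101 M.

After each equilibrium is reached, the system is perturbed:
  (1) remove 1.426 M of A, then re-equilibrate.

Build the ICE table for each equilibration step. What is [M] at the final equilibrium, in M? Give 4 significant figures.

Q₀ = 6.6484e-08 vs Keq = 4370 ⇒ Q<K, forward
Step 1:
                   A          M          J          L
  I            5.733     0.2049    0.06587    0.01101
  C          -0.3072    -0.2048     0.2048     0.2048
  E            5.426 6.9934e-05     0.2707     0.2158
  solve Keq expr → x = 0.1024; check Q = 4370
Then remove 1.426 M of A.
Step 2:
                   A          M          J          L
  I                4 6.9934e-05     0.2707     0.2158
  C       6.0777e-05 4.0518e-05 -4.0518e-05 -4.0518e-05
  E                4 1.1045e-04     0.2707     0.2158
  solve Keq expr → x = -2.0259e-05; check Q = 4370

[M]_eq = 1.1045e-04 M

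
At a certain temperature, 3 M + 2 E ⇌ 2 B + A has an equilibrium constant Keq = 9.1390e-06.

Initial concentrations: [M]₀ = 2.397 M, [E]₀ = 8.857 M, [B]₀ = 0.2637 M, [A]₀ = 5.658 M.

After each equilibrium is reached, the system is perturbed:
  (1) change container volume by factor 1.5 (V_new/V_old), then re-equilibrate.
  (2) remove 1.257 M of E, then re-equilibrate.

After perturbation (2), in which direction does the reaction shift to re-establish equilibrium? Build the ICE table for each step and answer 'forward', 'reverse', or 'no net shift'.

Direction: reverse

Q₀ = 3.6417e-04 vs Keq = 9.1390e-06 ⇒ Q>K, reverse
Step 1:
                  M         E         B         A
  init        2.397     8.857    0.2637     5.658
  Δ          0.3175    0.2117   -0.2117   -0.1058
  eq          2.714     9.069   0.05204     5.552
  solve Keq expr → x = -0.1058; check Q = 9.1390e-06
Then change container volume by factor 1.5 (V_new/V_old).
Step 2:
                  M         E         B         A
  init         1.81     6.046   0.03469     3.701
  Δ         0.01677   0.01118  -0.01118  -0.00559
  eq          1.826     6.057   0.02351     3.696
  solve Keq expr → x = -0.00559; check Q = 9.1390e-06
Then remove 1.257 M of E.
Step 3:
                  M         E         B         A
  init        1.826       4.8   0.02351     3.696
  Δ        0.007118  0.004745 -0.004745 -0.002373
  eq          1.834     4.805   0.01876     3.693
  solve Keq expr → x = -0.002373; check Q = 9.1390e-06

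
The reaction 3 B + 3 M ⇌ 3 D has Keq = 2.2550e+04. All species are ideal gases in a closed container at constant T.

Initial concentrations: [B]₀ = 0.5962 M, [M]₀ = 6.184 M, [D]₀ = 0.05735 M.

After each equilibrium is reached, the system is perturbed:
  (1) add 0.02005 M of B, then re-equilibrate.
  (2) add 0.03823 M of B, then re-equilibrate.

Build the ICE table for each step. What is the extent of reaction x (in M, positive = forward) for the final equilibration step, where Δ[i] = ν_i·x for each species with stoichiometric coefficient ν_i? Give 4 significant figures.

Q₀ = 3.7637e-06 vs Keq = 2.2550e+04 ⇒ Q<K, forward
Step 1:
                  B         M         D
  I          0.5962     6.184   0.05735
  C         -0.5921   -0.5921    0.5921
  E        0.004111     5.592    0.6494
  solve Keq expr → x = 0.1974; check Q = 2.2550e+04
Then add 0.02005 M of B.
Step 2:
                  B         M         D
  I         0.02416     5.592    0.6494
  C        -0.01991  -0.01991   0.01991
  E        0.004252     5.572    0.6693
  solve Keq expr → x = 0.006636; check Q = 2.2550e+04
Then add 0.03823 M of B.
Step 3:
                  B         M         D
  I         0.04248     5.572    0.6693
  C        -0.03796  -0.03796   0.03796
  E        0.004524     5.534    0.7073
  solve Keq expr → x = 0.01265; check Q = 2.2550e+04

x = 0.01265 M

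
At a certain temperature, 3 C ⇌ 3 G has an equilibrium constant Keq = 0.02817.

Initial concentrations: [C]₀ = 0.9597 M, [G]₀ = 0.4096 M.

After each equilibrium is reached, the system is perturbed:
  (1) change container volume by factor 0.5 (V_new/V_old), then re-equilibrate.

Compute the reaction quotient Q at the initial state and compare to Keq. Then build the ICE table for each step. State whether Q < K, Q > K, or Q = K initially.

Q₀ = 0.07775; Q > K (proceeds reverse)

Q₀ = 0.07775 vs Keq = 0.02817 ⇒ Q>K, reverse
Step 1:
                  C         G
  I          0.9597    0.4096
  C         0.09016  -0.09016
  E            1.05    0.3194
  solve Keq expr → x = -0.03005; check Q = 0.02817
Then change container volume by factor 0.5 (V_new/V_old).
Step 2:
                  C         G
  I             2.1    0.6389
  C               0         0
  E             2.1    0.6389
  solve Keq expr → x = 0; check Q = 0.02817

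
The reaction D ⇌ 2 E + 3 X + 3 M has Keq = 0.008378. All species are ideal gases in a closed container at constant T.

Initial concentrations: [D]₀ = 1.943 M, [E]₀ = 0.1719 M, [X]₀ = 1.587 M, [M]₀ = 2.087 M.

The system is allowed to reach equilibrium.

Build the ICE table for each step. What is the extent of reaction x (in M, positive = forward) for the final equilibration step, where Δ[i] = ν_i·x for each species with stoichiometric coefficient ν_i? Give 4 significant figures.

x = -0.0703 M

Q₀ = 0.5526 vs Keq = 0.008378 ⇒ Q>K, reverse
Step 1:
                  D         E         X         M
  init        1.943    0.1719     1.587     2.087
  Δ          0.0703   -0.1406   -0.2109   -0.2109
  eq          2.013   0.03131     1.376     1.876
  solve Keq expr → x = -0.0703; check Q = 0.008378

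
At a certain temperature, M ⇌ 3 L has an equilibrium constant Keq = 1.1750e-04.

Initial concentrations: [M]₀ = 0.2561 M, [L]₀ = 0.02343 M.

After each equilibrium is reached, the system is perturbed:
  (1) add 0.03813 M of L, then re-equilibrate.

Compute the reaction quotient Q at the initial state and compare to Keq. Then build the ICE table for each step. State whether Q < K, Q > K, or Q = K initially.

Q₀ = 5.0224e-05 vs Keq = 1.1750e-04 ⇒ Q<K, forward
Step 1:
                    M           L
  init         0.2561     0.02343
  Δ         -0.002524    0.007571
  eq           0.2536       0.031
  solve Keq expr → x = 0.002524; check Q = 1.1750e-04
Then add 0.03813 M of L.
Step 2:
                    M           L
  init         0.2536     0.06913
  Δ           0.01254    -0.03763
  eq           0.2661      0.0315
  solve Keq expr → x = -0.01254; check Q = 1.1750e-04

Q₀ = 5.0224e-05; Q < K (proceeds forward)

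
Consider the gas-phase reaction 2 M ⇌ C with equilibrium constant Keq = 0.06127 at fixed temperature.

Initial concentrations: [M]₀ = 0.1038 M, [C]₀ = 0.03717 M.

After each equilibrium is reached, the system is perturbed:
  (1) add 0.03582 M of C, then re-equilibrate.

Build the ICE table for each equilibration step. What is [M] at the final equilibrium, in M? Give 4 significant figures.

[M]_eq = 0.2426 M

Q₀ = 3.45 vs Keq = 0.06127 ⇒ Q>K, reverse
Step 1:
                  M         C
  init       0.1038   0.03717
  Δ         0.07061  -0.03531
  eq         0.1744  0.001864
  solve Keq expr → x = -0.03531; check Q = 0.06127
Then add 0.03582 M of C.
Step 2:
                  M         C
  init       0.1744   0.03768
  Δ         0.06816  -0.03408
  eq         0.2426  0.003605
  solve Keq expr → x = -0.03408; check Q = 0.06127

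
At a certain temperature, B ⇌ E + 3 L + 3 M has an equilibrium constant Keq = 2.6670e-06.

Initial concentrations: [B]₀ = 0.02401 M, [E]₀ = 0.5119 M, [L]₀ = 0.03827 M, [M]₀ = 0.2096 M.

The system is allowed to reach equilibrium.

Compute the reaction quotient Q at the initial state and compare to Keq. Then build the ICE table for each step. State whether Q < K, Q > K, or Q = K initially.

Q₀ = 1.1004e-05; Q > K (proceeds reverse)

Q₀ = 1.1004e-05 vs Keq = 2.6670e-06 ⇒ Q>K, reverse
Step 1:
                  B         E         L         M
  init      0.02401    0.5119   0.03827    0.2096
  Δ        0.003881 -0.003881  -0.01164  -0.01164
  eq        0.02789     0.508   0.02663     0.198
  solve Keq expr → x = -0.003881; check Q = 2.6670e-06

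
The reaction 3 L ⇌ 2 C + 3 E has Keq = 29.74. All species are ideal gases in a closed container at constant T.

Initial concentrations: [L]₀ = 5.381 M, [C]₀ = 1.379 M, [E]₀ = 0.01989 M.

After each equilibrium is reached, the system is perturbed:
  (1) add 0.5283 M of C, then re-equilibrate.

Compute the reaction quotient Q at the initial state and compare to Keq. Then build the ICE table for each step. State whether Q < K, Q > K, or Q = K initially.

Q₀ = 9.6038e-08; Q < K (proceeds forward)

Q₀ = 9.6038e-08 vs Keq = 29.74 ⇒ Q<K, forward
Step 1:
                  L         C         E
  init        5.381     1.379   0.01989
  Δ          -3.092     2.061     3.092
  eq          2.289      3.44     3.112
  solve Keq expr → x = 1.031; check Q = 29.74
Then add 0.5283 M of C.
Step 2:
                  L         C         E
  init        2.289     3.969     3.112
  Δ          0.1099  -0.07324   -0.1099
  eq          2.399     3.895     3.002
  solve Keq expr → x = -0.03662; check Q = 29.74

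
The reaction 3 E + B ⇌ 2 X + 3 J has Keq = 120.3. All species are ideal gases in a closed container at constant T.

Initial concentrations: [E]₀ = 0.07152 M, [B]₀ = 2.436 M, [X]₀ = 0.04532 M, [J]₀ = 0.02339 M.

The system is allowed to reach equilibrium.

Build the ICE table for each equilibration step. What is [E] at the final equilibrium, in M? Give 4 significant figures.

Q₀ = 2.9492e-05 vs Keq = 120.3 ⇒ Q<K, forward
Step 1:
                  E         B         X         J
  init      0.07152     2.436   0.04532   0.02339
  Δ         -0.0687   -0.0229    0.0458    0.0687
  eq       0.002816     2.413   0.09112   0.09209
  solve Keq expr → x = 0.0229; check Q = 120.3

[E]_eq = 0.002816 M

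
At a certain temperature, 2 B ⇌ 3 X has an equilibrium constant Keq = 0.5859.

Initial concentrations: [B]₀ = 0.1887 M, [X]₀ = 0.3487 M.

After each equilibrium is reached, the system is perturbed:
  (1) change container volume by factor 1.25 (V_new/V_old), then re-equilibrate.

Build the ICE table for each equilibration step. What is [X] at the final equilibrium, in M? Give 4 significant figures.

Q₀ = 1.191 vs Keq = 0.5859 ⇒ Q>K, reverse
Step 1:
                  B         X
  I          0.1887    0.3487
  C         0.02998  -0.04497
  E          0.2187    0.3037
  solve Keq expr → x = -0.01499; check Q = 0.5859
Then change container volume by factor 1.25 (V_new/V_old).
Step 2:
                  B         X
  I          0.1749     0.243
  C       -0.007491   0.01124
  E          0.1675    0.2542
  solve Keq expr → x = 0.003745; check Q = 0.5859

[X]_eq = 0.2542 M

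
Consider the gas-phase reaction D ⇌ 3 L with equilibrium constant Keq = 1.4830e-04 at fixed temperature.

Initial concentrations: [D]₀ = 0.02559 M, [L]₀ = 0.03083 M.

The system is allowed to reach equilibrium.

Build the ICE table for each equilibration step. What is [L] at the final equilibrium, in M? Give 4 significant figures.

Q₀ = 0.001145 vs Keq = 1.4830e-04 ⇒ Q>K, reverse
Step 1:
                  D         L
  init      0.02559   0.03083
  Δ        0.004772  -0.01432
  eq        0.03036   0.01651
  solve Keq expr → x = -0.004772; check Q = 1.4830e-04

[L]_eq = 0.01651 M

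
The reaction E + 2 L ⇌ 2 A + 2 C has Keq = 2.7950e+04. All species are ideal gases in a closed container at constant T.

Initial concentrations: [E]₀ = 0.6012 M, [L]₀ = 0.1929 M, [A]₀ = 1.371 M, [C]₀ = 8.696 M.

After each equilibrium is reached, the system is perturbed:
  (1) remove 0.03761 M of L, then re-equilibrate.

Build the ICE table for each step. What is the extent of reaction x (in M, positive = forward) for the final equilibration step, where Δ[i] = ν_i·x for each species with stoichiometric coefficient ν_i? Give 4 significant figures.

x = -0.0167 M

Q₀ = 6354 vs Keq = 2.7950e+04 ⇒ Q<K, forward
Step 1:
                  E         L         A         C
  init       0.6012    0.1929     1.371     8.696
  Δ        -0.04498  -0.08995   0.08995   0.08995
  eq         0.5562    0.1029     1.461     8.786
  solve Keq expr → x = 0.04498; check Q = 2.7950e+04
Then remove 0.03761 M of L.
Step 2:
                  E         L         A         C
  init       0.5562   0.06534     1.461     8.786
  Δ          0.0167    0.0334   -0.0334   -0.0334
  eq         0.5729   0.09874     1.428     8.753
  solve Keq expr → x = -0.0167; check Q = 2.7950e+04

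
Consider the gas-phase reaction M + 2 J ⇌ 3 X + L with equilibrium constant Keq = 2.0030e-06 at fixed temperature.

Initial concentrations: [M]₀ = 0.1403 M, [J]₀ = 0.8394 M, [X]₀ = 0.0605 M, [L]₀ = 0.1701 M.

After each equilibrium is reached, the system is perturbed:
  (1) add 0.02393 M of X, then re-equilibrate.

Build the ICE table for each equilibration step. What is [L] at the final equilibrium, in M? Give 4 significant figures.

Q₀ = 3.8104e-04 vs Keq = 2.0030e-06 ⇒ Q>K, reverse
Step 1:
                    M           J           X           L
  init         0.1403      0.8394      0.0605      0.1701
  Δ           0.01631     0.03262    -0.04892    -0.01631
  eq           0.1566       0.872     0.01158      0.1538
  solve Keq expr → x = -0.01631; check Q = 2.0030e-06
Then add 0.02393 M of X.
Step 2:
                    M           J           X           L
  init         0.1566       0.872     0.03551      0.1538
  Δ          0.007798      0.0156    -0.02339   -0.007798
  eq           0.1644      0.8876     0.01211       0.146
  solve Keq expr → x = -0.007798; check Q = 2.0030e-06

[L]_eq = 0.146 M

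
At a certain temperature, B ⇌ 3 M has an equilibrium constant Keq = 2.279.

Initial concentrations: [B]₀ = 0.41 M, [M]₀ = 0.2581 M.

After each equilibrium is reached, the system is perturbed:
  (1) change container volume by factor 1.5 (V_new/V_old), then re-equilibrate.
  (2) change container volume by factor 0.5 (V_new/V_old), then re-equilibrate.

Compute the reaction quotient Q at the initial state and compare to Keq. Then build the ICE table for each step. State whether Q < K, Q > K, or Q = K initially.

Q₀ = 0.04194 vs Keq = 2.279 ⇒ Q<K, forward
Step 1:
                  B         M
  init         0.41    0.2581
  Δ          -0.182    0.5459
  eq          0.228     0.804
  solve Keq expr → x = 0.182; check Q = 2.279
Then change container volume by factor 1.5 (V_new/V_old).
Step 2:
                  B         M
  init        0.152     0.536
  Δ        -0.03556    0.1067
  eq         0.1165    0.6427
  solve Keq expr → x = 0.03556; check Q = 2.279
Then change container volume by factor 0.5 (V_new/V_old).
Step 3:
                  B         M
  init       0.2329     1.285
  Δ          0.1188   -0.3564
  eq         0.3517    0.9289
  solve Keq expr → x = -0.1188; check Q = 2.279

Q₀ = 0.04194; Q < K (proceeds forward)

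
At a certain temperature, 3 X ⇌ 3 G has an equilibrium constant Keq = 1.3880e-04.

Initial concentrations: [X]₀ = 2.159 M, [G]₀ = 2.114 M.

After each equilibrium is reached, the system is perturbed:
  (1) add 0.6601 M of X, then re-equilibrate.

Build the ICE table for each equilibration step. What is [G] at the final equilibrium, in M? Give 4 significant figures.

[G]_eq = 0.2428 M

Q₀ = 0.9388 vs Keq = 1.3880e-04 ⇒ Q>K, reverse
Step 1:
                    X           G
  I             2.159       2.114
  C             1.904      -1.904
  E             4.063      0.2103
  solve Keq expr → x = -0.6346; check Q = 1.3880e-04
Then add 0.6601 M of X.
Step 2:
                    X           G
  I             4.723      0.2103
  C          -0.03249     0.03249
  E              4.69      0.2428
  solve Keq expr → x = 0.01083; check Q = 1.3880e-04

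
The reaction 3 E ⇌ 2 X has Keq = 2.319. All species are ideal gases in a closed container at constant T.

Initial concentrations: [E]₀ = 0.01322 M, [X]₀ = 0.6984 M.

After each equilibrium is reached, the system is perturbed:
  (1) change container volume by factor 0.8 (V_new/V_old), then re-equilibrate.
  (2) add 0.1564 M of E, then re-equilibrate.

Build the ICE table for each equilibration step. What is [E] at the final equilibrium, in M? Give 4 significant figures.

[E]_eq = 0.5502 M

Q₀ = 2.1111e+05 vs Keq = 2.319 ⇒ Q>K, reverse
Step 1:
                    E           X
  I           0.01322      0.6984
  C            0.4127     -0.2751
  E            0.4259      0.4233
  solve Keq expr → x = -0.1376; check Q = 2.319
Then change container volume by factor 0.8 (V_new/V_old).
Step 2:
                    E           X
  I            0.5324      0.5291
  C          -0.02701     0.01801
  E            0.5054      0.5471
  solve Keq expr → x = 0.009004; check Q = 2.319
Then add 0.1564 M of E.
Step 3:
                    E           X
  I            0.6618      0.5471
  C           -0.1116     0.07438
  E            0.5502      0.6215
  solve Keq expr → x = 0.03719; check Q = 2.319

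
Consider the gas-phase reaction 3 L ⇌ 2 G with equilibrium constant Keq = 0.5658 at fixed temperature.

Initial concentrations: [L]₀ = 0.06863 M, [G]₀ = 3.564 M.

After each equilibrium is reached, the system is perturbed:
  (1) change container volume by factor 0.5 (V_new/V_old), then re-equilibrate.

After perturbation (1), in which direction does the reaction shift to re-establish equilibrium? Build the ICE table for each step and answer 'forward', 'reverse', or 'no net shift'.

Q₀ = 3.9295e+04 vs Keq = 0.5658 ⇒ Q>K, reverse
Step 1:
                   L          G
  init       0.06863      3.564
  Δ            1.997     -1.331
  eq           2.065      2.233
  solve Keq expr → x = -0.6656; check Q = 0.5658
Then change container volume by factor 0.5 (V_new/V_old).
Step 2:
                   L          G
  init         4.131      4.466
  Δ           -0.645       0.43
  eq           3.486      4.896
  solve Keq expr → x = 0.215; check Q = 0.5658

Direction: forward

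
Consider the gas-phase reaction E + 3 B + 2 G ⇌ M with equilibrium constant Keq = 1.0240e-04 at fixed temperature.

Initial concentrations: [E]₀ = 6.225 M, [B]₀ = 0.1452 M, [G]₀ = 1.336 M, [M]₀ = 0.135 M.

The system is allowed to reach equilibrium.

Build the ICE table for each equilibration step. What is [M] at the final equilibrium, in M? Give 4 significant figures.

[M]_eq = 2.7830e-04 M

Q₀ = 3.969 vs Keq = 1.0240e-04 ⇒ Q>K, reverse
Step 1:
                    E           B           G           M
  Initial       6.225      0.1452       1.336       0.135
  Change       0.1347      0.4042      0.2694     -0.1347
  Equil          6.36      0.5494       1.605  2.7830e-04
  solve Keq expr → x = -0.1347; check Q = 1.0240e-04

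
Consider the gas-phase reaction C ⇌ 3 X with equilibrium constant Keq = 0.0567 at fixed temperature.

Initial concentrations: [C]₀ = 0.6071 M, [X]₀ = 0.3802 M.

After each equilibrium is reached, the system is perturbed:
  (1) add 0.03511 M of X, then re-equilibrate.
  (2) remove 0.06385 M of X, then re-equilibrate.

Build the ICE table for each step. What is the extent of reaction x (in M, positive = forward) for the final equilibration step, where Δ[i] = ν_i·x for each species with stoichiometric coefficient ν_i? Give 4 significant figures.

Q₀ = 0.09053 vs Keq = 0.0567 ⇒ Q>K, reverse
Step 1:
                   C          X
  I           0.6071     0.3802
  C          0.01728   -0.05184
  E           0.6244     0.3284
  solve Keq expr → x = -0.01728; check Q = 0.0567
Then add 0.03511 M of X.
Step 2:
                   C          X
  I           0.6244     0.3635
  C          0.01106   -0.03318
  E           0.6354     0.3303
  solve Keq expr → x = -0.01106; check Q = 0.0567
Then remove 0.06385 M of X.
Step 3:
                   C          X
  I           0.6354     0.2664
  C         -0.02011    0.06033
  E           0.6153     0.3268
  solve Keq expr → x = 0.02011; check Q = 0.0567

x = 0.02011 M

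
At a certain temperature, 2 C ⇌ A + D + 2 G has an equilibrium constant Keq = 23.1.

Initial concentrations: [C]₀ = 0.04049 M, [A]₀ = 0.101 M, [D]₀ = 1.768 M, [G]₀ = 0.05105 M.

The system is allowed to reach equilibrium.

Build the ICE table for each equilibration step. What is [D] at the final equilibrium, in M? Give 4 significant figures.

[D]_eq = 1.784 M

Q₀ = 0.2839 vs Keq = 23.1 ⇒ Q<K, forward
Step 1:
                   C          A          D          G
  Initial    0.04049      0.101      1.768    0.05105
  Change    -0.03253    0.01627    0.01627    0.03253
  Equil     0.007955     0.1173      1.784    0.08358
  solve Keq expr → x = 0.01627; check Q = 23.1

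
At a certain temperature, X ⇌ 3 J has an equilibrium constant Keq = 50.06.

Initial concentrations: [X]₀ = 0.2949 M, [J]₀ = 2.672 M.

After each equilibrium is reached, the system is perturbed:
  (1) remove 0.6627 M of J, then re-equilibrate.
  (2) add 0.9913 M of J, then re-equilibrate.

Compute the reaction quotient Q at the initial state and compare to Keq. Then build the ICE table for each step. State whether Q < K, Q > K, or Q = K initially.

Q₀ = 64.69 vs Keq = 50.06 ⇒ Q>K, reverse
Step 1:
                    X           J
  I            0.2949       2.672
  C           0.03867      -0.116
  E            0.3336       2.556
  solve Keq expr → x = -0.03867; check Q = 50.06
Then remove 0.6627 M of J.
Step 2:
                    X           J
  I            0.3336       1.893
  C           -0.1121      0.3364
  E            0.2214        2.23
  solve Keq expr → x = 0.1121; check Q = 50.06
Then add 0.9913 M of J.
Step 3:
                    X           J
  I            0.2214       3.221
  C            0.1728     -0.5185
  E            0.3943       2.702
  solve Keq expr → x = -0.1728; check Q = 50.06

Q₀ = 64.69; Q > K (proceeds reverse)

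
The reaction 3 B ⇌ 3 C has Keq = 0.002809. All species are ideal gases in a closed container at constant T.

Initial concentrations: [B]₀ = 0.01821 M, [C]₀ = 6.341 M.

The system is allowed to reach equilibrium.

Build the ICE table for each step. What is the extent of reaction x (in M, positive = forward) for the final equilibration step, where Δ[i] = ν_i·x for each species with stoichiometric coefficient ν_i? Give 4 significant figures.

x = -1.852 M

Q₀ = 4.2222e+07 vs Keq = 0.002809 ⇒ Q>K, reverse
Step 1:
                  B         C
  init      0.01821     6.341
  Δ           5.555    -5.555
  eq          5.573    0.7863
  solve Keq expr → x = -1.852; check Q = 0.002809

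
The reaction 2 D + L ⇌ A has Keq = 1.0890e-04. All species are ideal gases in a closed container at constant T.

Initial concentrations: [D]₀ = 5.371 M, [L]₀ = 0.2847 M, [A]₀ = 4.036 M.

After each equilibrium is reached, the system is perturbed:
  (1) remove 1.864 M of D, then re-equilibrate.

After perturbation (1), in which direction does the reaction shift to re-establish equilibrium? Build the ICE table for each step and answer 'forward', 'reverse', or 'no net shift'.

Q₀ = 0.4914 vs Keq = 1.0890e-04 ⇒ Q>K, reverse
Step 1:
                   D          L          A
  Initial      5.371     0.2847      4.036
  Change       7.909      3.955     -3.955
  Equil        13.28      4.239    0.08142
  solve Keq expr → x = -3.955; check Q = 1.0890e-04
Then remove 1.864 M of D.
Step 2:
                   D          L          A
  Initial      11.42      4.239    0.08142
  Change     0.04105    0.02053   -0.02053
  Equil        11.46       4.26    0.06089
  solve Keq expr → x = -0.02053; check Q = 1.0890e-04

Direction: reverse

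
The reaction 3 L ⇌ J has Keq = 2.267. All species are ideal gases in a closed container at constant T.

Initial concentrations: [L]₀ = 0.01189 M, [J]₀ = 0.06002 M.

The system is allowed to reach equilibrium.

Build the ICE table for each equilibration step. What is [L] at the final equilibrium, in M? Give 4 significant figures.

[L]_eq = 0.1627 M

Q₀ = 3.5707e+04 vs Keq = 2.267 ⇒ Q>K, reverse
Step 1:
                    L           J
  I           0.01189     0.06002
  C            0.1508    -0.05026
  E            0.1627    0.009759
  solve Keq expr → x = -0.05026; check Q = 2.267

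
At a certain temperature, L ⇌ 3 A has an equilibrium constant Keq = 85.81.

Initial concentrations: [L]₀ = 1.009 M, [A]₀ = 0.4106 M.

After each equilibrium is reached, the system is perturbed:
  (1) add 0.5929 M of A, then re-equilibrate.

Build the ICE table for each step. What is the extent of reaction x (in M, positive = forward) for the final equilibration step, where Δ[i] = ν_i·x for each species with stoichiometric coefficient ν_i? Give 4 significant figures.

Q₀ = 0.06861 vs Keq = 85.81 ⇒ Q<K, forward
Step 1:
                  L         A
  Initial     1.009    0.4106
  Change    -0.7724     2.317
  Equil      0.2366     2.728
  solve Keq expr → x = 0.7724; check Q = 85.81
Then add 0.5929 M of A.
Step 2:
                  L         A
  Initial    0.2366     3.321
  Change     0.0922   -0.2766
  Equil      0.3288     3.044
  solve Keq expr → x = -0.0922; check Q = 85.81

x = -0.0922 M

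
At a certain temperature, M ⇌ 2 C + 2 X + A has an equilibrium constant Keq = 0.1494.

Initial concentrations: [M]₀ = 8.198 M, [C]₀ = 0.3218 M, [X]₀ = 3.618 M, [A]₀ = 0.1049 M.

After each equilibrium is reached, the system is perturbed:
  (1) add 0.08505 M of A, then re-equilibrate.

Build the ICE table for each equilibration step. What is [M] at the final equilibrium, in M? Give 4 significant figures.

[M]_eq = 8.094 M

Q₀ = 0.01735 vs Keq = 0.1494 ⇒ Q<K, forward
Step 1:
                  M         C         X         A
  Initial     8.198    0.3218     3.618    0.1049
  Change    -0.1307    0.2613    0.2613    0.1307
  Equil       8.067    0.5831     3.879    0.2356
  solve Keq expr → x = 0.1307; check Q = 0.1494
Then add 0.08505 M of A.
Step 2:
                  M         C         X         A
  Initial     8.067    0.5831     3.879    0.3206
  Change    0.02655   -0.0531   -0.0531  -0.02655
  Equil       8.094      0.53     3.826    0.2941
  solve Keq expr → x = -0.02655; check Q = 0.1494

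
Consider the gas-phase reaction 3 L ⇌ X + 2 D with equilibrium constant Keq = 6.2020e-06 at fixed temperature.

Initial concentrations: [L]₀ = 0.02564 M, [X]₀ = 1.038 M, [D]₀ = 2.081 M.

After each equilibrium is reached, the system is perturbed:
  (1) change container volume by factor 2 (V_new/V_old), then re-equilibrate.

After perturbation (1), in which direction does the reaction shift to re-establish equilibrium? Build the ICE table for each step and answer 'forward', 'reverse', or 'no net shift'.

Q₀ = 2.6668e+05 vs Keq = 6.2020e-06 ⇒ Q>K, reverse
Step 1:
                    L           X           D
  I           0.02564       1.038       2.081
  C             3.013      -1.004      -2.009
  E             3.039     0.03353     0.07206
  solve Keq expr → x = -1.004; check Q = 6.2020e-06
Then change container volume by factor 2 (V_new/V_old).
Step 2:
                    L           X           D
  I              1.52     0.01676     0.03603
  C                 0           0           0
  E              1.52     0.01676     0.03603
  solve Keq expr → x = 0; check Q = 6.2020e-06

Direction: no net shift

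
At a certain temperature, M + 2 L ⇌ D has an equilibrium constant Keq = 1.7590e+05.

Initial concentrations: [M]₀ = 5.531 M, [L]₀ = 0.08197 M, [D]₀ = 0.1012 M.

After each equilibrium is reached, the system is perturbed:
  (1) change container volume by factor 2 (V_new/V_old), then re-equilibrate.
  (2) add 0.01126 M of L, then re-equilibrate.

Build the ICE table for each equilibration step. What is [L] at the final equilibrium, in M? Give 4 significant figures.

[L]_eq = 3.9849e-04 M

Q₀ = 2.723 vs Keq = 1.7590e+05 ⇒ Q<K, forward
Step 1:
                  M         L         D
  I           5.531   0.08197    0.1012
  C        -0.04079  -0.08159   0.04079
  E            5.49 3.8345e-04     0.142
  solve Keq expr → x = 0.04079; check Q = 1.7590e+05
Then change container volume by factor 2 (V_new/V_old).
Step 2:
                  M         L         D
  I           2.745 1.9172e-04     0.071
  C       9.5729e-05 1.9146e-04 -9.5729e-05
  E           2.745 3.8318e-04    0.0709
  solve Keq expr → x = -9.5729e-05; check Q = 1.7590e+05
Then add 0.01126 M of L.
Step 3:
                  M         L         D
  I           2.745   0.01164    0.0709
  C       -0.005622  -0.01124  0.005622
  E            2.74 3.9849e-04   0.07652
  solve Keq expr → x = 0.005622; check Q = 1.7590e+05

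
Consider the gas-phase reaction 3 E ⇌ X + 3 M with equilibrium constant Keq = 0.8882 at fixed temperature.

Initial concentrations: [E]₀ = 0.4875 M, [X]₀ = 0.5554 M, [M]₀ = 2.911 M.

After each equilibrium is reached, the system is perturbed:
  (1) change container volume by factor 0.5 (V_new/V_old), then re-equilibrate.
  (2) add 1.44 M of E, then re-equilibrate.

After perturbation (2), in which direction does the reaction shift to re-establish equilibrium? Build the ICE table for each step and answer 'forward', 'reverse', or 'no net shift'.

Q₀ = 118.3 vs Keq = 0.8882 ⇒ Q>K, reverse
Step 1:
                    E           X           M
  init         0.4875      0.5554       2.911
  Δ            0.8731      -0.291     -0.8731
  eq            1.361      0.2644       2.038
  solve Keq expr → x = -0.291; check Q = 0.8882
Then change container volume by factor 0.5 (V_new/V_old).
Step 2:
                    E           X           M
  init          2.721      0.5287       4.076
  Δ            0.2767    -0.09224     -0.2767
  eq            2.998      0.4365       3.799
  solve Keq expr → x = -0.09224; check Q = 0.8882
Then add 1.44 M of E.
Step 3:
                    E           X           M
  init          4.438      0.4365       3.799
  Δ           -0.5618      0.1873      0.5618
  eq            3.876      0.6237       4.361
  solve Keq expr → x = 0.1873; check Q = 0.8882

Direction: forward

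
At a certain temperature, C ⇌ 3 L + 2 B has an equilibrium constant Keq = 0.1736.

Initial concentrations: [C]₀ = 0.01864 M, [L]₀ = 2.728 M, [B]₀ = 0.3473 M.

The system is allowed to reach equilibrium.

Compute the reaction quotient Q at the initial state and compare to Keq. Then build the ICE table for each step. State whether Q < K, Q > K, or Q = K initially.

Q₀ = 131.4 vs Keq = 0.1736 ⇒ Q>K, reverse
Step 1:
                    C           L           B
  Initial     0.01864       2.728      0.3473
  Change       0.1489     -0.4467     -0.2978
  Equil        0.1675       2.281      0.0495
  solve Keq expr → x = -0.1489; check Q = 0.1736

Q₀ = 131.4; Q > K (proceeds reverse)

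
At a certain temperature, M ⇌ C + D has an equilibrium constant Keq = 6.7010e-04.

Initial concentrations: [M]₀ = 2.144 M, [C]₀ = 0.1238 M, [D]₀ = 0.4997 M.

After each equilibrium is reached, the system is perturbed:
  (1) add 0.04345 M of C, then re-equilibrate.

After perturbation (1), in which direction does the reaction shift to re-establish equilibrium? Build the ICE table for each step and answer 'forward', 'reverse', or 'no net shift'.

Q₀ = 0.02885 vs Keq = 6.7010e-04 ⇒ Q>K, reverse
Step 1:
                  M         C         D
  I           2.144    0.1238    0.4997
  C          0.1198   -0.1198   -0.1198
  E           2.264  0.003993    0.3799
  solve Keq expr → x = -0.1198; check Q = 6.7010e-04
Then add 0.04345 M of C.
Step 2:
                  M         C         D
  I           2.264   0.04744    0.3799
  C         0.04286  -0.04286  -0.04286
  E           2.307  0.004586     0.337
  solve Keq expr → x = -0.04286; check Q = 6.7010e-04

Direction: reverse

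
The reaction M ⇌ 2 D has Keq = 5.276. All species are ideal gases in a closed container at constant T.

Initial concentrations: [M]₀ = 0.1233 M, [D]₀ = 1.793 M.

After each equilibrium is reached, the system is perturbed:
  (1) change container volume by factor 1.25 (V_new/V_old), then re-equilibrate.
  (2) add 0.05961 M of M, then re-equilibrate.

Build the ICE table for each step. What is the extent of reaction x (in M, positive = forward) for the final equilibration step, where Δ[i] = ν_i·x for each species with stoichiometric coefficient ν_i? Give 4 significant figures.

x = 0.03158 M

Q₀ = 26.07 vs Keq = 5.276 ⇒ Q>K, reverse
Step 1:
                  M         D
  init       0.1233     1.793
  Δ          0.2218   -0.4436
  eq         0.3451     1.349
  solve Keq expr → x = -0.2218; check Q = 5.276
Then change container volume by factor 1.25 (V_new/V_old).
Step 2:
                  M         D
  init       0.2761      1.08
  Δ        -0.02999   0.05998
  eq         0.2461     1.139
  solve Keq expr → x = 0.02999; check Q = 5.276
Then add 0.05961 M of M.
Step 3:
                  M         D
  init       0.3057     1.139
  Δ        -0.03158   0.06315
  eq         0.2741     1.203
  solve Keq expr → x = 0.03158; check Q = 5.276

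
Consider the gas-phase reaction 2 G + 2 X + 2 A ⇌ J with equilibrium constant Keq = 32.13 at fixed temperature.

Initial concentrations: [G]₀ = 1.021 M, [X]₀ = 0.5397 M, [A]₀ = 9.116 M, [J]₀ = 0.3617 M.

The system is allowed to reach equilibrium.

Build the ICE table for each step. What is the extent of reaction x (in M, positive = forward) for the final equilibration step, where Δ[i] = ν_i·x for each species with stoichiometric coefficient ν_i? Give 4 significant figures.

Q₀ = 0.01433 vs Keq = 32.13 ⇒ Q<K, forward
Step 1:
                    G           X           A           J
  I             1.021      0.5397       9.116      0.3617
  C           -0.5083     -0.5083     -0.5083      0.2542
  E            0.5127     0.03137       8.608      0.6159
  solve Keq expr → x = 0.2542; check Q = 32.13

x = 0.2542 M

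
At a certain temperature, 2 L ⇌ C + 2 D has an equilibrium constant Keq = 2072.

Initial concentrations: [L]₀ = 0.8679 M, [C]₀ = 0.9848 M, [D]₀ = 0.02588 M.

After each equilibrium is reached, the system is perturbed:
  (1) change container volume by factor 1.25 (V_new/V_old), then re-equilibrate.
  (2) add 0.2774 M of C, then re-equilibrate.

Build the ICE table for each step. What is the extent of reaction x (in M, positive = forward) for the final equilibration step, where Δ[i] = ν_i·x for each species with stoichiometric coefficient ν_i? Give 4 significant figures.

Q₀ = 8.7566e-04 vs Keq = 2072 ⇒ Q<K, forward
Step 1:
                  L         C         D
  Initial    0.8679    0.9848   0.02588
  Change    -0.8452    0.4226    0.8452
  Equil      0.0227     1.407    0.8711
  solve Keq expr → x = 0.4226; check Q = 2072
Then change container volume by factor 1.25 (V_new/V_old).
Step 2:
                  L         C         D
  Initial   0.01816     1.126    0.6969
  Change  -0.001867 9.3356e-04  0.001867
  Equil     0.01629     1.127    0.6987
  solve Keq expr → x = 9.3356e-04; check Q = 2072
Then add 0.2774 M of C.
Step 3:
                  L         C         D
  Initial   0.01629     1.404    0.6987
  Change   0.001842 -9.2077e-04 -0.001842
  Equil     0.01814     1.403    0.6969
  solve Keq expr → x = -9.2077e-04; check Q = 2072

x = -9.2077e-04 M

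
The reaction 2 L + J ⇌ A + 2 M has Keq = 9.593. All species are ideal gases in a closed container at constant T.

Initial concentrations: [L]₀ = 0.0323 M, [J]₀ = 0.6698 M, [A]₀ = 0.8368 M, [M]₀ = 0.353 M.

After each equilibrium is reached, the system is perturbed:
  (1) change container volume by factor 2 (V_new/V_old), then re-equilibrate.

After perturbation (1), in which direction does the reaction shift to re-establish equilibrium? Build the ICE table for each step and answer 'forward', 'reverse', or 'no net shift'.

Direction: no net shift

Q₀ = 149.2 vs Keq = 9.593 ⇒ Q>K, reverse
Step 1:
                    L           J           A           M
  init         0.0323      0.6698      0.8368       0.353
  Δ           0.06657     0.03328    -0.03328    -0.06657
  eq          0.09887      0.7031      0.8035      0.2864
  solve Keq expr → x = -0.03328; check Q = 9.593
Then change container volume by factor 2 (V_new/V_old).
Step 2:
                    L           J           A           M
  init        0.04943      0.3515      0.4018      0.1432
  Δ                 0           0           0           0
  eq          0.04943      0.3515      0.4018      0.1432
  solve Keq expr → x = 0; check Q = 9.593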